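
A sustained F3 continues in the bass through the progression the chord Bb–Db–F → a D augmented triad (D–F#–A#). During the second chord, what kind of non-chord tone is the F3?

The harmony at that moment is D augmented triad (D, F#, A#); F3 is not a chord tone.
It is held over (the same pitch as the preceding F3) and then sustained as the same pitch into the next harmony.
Sustained through a change of harmony — a pedal tone.

Pedal tone (pedal point).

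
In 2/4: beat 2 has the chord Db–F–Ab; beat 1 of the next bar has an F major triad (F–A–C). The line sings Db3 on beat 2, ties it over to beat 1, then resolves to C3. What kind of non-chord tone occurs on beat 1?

The harmony at that moment is F major triad (F, A, C); Db3 is not a chord tone.
It is held over (the same pitch as the preceding Db3) and left by step down to C3.
Held over from the previous chord and resolving down by step — a suspension.

Suspension.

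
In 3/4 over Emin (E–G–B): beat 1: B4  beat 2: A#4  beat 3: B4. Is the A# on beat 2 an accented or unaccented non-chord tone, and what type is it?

Unaccented neighbor tone.

The harmony at that moment is E minor triad (E, G, B); A#4 is not a chord tone.
It is approached by step down from B4 and left by step up to B4.
Step away and step back to the same note — a neighbor tone (lower neighbor).
It falls on a weak beat, so it is unaccented.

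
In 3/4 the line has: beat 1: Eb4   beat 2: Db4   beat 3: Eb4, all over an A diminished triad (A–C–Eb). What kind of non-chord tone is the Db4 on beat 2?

The harmony at that moment is A diminished triad (A, C, Eb); Db4 is not a chord tone.
It is approached by step down from Eb4 and left by step up to Eb4.
Step away and step back to the same note — a neighbor tone (lower neighbor).

Lower neighbor tone.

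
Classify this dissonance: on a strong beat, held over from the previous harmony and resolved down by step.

Suspension.

Approach: by preparation — the pitch is first a chord tone, then held (tied or repeated) while the harmony changes under it. Departure: down by step. Metric position: strong.
A prepared dissonance that resolves downward by step — a suspension. (The same figure resolving upward would be a retardation.)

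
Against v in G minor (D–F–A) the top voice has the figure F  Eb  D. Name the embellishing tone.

Eb is a passing tone.

The harmony at that moment is D minor triad (D, F, A); Eb is not a chord tone.
It is approached by step down from F and left by step down to D.
Step in, step out in the same direction — a passing tone.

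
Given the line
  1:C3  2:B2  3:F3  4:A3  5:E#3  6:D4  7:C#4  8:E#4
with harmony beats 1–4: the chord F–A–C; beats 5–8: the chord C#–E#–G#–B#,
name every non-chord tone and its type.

B2 (beat 2) — escape tone; D4 (beat 6) — appoggiatura.

The harmony at that moment is F major triad (F, A, C); B2 is not a chord tone.
It is approached by step down from C3 and left by leap up to F3.
Step in, leap out — an escape tone.
The harmony at that moment is C# major seventh chord (C#, E#, G#, B#); D4 is not a chord tone.
It is approached by leap up from E#3 and left by step down to C#4.
Leap in, step out — an appoggiatura.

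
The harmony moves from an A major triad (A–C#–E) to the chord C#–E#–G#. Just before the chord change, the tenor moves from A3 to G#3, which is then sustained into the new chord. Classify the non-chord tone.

The harmony at that moment is A major triad (A, C#, E); G#3 is not a chord tone.
It is approached by step down from A3 and then sustained as the same pitch into the next harmony.
Arriving early and becoming a chord tone when the harmony changes — an anticipation.

G#3 is an anticipation.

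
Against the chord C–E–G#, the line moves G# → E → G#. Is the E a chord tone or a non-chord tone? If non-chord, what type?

Chord tone (the third of C augmented triad).

C augmented triad contains C, E, G#; E is the third, so it is a chord tone.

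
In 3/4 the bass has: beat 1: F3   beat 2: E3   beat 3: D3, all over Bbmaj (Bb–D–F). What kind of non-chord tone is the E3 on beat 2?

The harmony at that moment is Bb major triad (Bb, D, F); E3 is not a chord tone.
It is approached by step down from F3 and left by step down to D3.
Step in, step out in the same direction — a passing tone.

Passing tone.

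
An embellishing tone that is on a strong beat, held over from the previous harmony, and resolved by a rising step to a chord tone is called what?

Retardation.

Approach: by preparation — the pitch is first a chord tone, then held (tied or repeated) while the harmony changes under it. Departure: up by step. Metric position: strong.
A prepared dissonance that resolves upward by step — a retardation. (The same figure resolving downward would be a suspension.)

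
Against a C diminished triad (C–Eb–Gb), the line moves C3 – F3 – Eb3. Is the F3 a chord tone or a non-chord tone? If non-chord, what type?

The harmony at that moment is C diminished triad (C, Eb, Gb); F3 is not a chord tone.
It is approached by leap up from C3 and left by step down to Eb3.
Leap in, step out — an appoggiatura.

Non-chord tone — an appoggiatura.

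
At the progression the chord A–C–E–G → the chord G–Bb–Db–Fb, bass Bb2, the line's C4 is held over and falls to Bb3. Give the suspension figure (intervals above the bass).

At the second chord the bass is Bb2. The suspended C4 lies a ninth above the bass; after resolving down by step to Bb3, the interval above the bass becomes an octave.
Suspension figures are named by those two intervals: 9–8.

9–8 suspension.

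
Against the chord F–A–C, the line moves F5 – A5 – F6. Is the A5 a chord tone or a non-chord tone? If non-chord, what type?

F major triad contains F, A, C; A is the third, so it is a chord tone.

Chord tone (the third of F major triad).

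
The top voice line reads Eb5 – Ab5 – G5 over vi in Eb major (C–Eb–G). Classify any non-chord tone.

The harmony at that moment is C minor triad (C, Eb, G); Ab5 is not a chord tone.
It is approached by leap up from Eb5 and left by step down to G5.
Leap in, step out — an appoggiatura.

Ab5 is an appoggiatura.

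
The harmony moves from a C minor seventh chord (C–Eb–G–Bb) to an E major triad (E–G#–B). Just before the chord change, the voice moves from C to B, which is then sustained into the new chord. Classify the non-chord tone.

The harmony at that moment is C minor seventh chord (C, Eb, G, Bb); B is not a chord tone.
It is approached by step down from C and then sustained as the same pitch into the next harmony.
Arriving early and becoming a chord tone when the harmony changes — an anticipation.

B is an anticipation.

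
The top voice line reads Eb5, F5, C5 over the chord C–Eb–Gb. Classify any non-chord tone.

F5 is an escape tone.

The harmony at that moment is C diminished triad (C, Eb, Gb); F5 is not a chord tone.
It is approached by step up from Eb5 and left by leap down to C5.
Step in, leap out — an escape tone.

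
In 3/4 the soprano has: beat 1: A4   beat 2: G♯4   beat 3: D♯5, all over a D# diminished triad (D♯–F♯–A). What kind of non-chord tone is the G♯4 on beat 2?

The harmony at that moment is D♯ diminished triad (D♯, F♯, A); G♯4 is not a chord tone.
It is approached by step down from A4 and left by leap up to D♯5.
Step in, leap out, on a weak beat — an escape tone.

Escape tone.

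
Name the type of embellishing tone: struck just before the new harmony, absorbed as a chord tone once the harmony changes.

Approach: ahead of the chord change (typically by step), so it is dissonant against the current harmony. Departure: none — the same pitch is restated or held and is a chord tone of the new harmony.
Dissonant first, consonant once the harmony catches up: the note simply arrives early — an anticipation. (The reverse timing, consonant first and dissonant after the change, would be a suspension or retardation.)

Anticipation.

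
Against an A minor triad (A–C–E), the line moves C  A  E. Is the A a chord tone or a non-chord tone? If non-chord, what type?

Chord tone (the root of A minor triad).

A minor triad contains A, C, E; A is the root, so it is a chord tone.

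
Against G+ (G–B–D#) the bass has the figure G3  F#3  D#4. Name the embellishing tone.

F#3 is an escape tone.

The harmony at that moment is G augmented triad (G, B, D#); F#3 is not a chord tone.
It is approached by step down from G3 and left by leap up to D#4.
Step in, leap out — an escape tone.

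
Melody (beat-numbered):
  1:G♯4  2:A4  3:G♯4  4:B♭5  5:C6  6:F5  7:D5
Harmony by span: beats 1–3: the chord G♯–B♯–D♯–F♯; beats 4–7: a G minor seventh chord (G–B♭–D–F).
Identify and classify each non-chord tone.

The harmony at that moment is G♯ dominant seventh chord (G♯, B♯, D♯, F♯); A4 is not a chord tone.
It is approached by step up from G♯4 and left by step down to G♯4.
Step away and step back to the same note — a neighbor tone (upper neighbor).
The harmony at that moment is G minor seventh chord (G, B♭, D, F); C6 is not a chord tone.
It is approached by step up from B♭5 and left by leap down to F5.
Step in, leap out — an escape tone.

A4 (beat 2) — neighbor tone; C6 (beat 5) — escape tone.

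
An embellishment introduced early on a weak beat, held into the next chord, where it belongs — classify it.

Approach: ahead of the chord change (typically by step), so it is dissonant against the current harmony. Departure: none — the same pitch is restated or held and is a chord tone of the new harmony.
Dissonant first, consonant once the harmony catches up: the note simply arrives early — an anticipation. (The reverse timing, consonant first and dissonant after the change, would be a suspension or retardation.)

Anticipation.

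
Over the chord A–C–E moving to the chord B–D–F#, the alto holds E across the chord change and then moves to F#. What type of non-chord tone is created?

The harmony at that moment is B minor triad (B, D, F#); E is not a chord tone.
It is held over (the same pitch as the preceding E) and left by step up to F#.
Held over from the previous chord and resolving up by step — a retardation.

E is a retardation.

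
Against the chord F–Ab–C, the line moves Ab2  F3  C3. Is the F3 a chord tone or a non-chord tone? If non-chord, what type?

F minor triad contains F, Ab, C; F is the root, so it is a chord tone.

Chord tone (the root of F minor triad).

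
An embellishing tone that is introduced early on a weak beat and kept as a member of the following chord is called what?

Anticipation.

Approach: ahead of the chord change (typically by step), so it is dissonant against the current harmony. Departure: none — the same pitch is restated or held and is a chord tone of the new harmony.
Dissonant first, consonant once the harmony catches up: the note simply arrives early — an anticipation. (The reverse timing, consonant first and dissonant after the change, would be a suspension or retardation.)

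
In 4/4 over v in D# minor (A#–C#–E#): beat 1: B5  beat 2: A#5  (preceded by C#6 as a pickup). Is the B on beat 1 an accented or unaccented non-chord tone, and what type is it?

The harmony at that moment is A# minor triad (A#, C#, E#); B5 is not a chord tone.
It is approached by step down from C#6 and left by step down to A#5.
Step in, step out in the same direction — a passing tone.
It falls on the downbeat, so it is accented.

Accented passing tone.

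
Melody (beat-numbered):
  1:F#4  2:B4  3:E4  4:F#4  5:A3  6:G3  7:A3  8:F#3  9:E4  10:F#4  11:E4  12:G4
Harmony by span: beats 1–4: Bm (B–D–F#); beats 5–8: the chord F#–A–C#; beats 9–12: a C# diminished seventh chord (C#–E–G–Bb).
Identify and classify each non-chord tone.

E4 (beat 3) — appoggiatura; G3 (beat 6) — neighbor tone; F#4 (beat 10) — neighbor tone.

The harmony at that moment is B minor triad (B, D, F#); E4 is not a chord tone.
It is approached by leap down from B4 and left by step up to F#4.
Leap in, step out — an appoggiatura.
The harmony at that moment is F# minor triad (F#, A, C#); G3 is not a chord tone.
It is approached by step down from A3 and left by step up to A3.
Step away and step back to the same note — a neighbor tone (lower neighbor).
The harmony at that moment is C# diminished seventh chord (C#, E, G, Bb); F#4 is not a chord tone.
It is approached by step up from E4 and left by step down to E4.
Step away and step back to the same note — a neighbor tone (upper neighbor).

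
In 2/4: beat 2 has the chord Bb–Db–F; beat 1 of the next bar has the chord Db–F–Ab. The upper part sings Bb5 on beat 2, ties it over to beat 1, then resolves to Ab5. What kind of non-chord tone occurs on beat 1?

The harmony at that moment is Db major triad (Db, F, Ab); Bb5 is not a chord tone.
It is held over (the same pitch as the preceding Bb5) and left by step down to Ab5.
Held over from the previous chord and resolving down by step — a suspension.

Suspension.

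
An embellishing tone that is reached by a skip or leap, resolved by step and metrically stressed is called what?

Approach: by leap. Departure: by step. Metric position: strong.
Leap in, step out, in a metrically strong position — an appoggiatura. (It is the mirror image of the escape tone, which steps in and leaps out from a weak position.)

Appoggiatura.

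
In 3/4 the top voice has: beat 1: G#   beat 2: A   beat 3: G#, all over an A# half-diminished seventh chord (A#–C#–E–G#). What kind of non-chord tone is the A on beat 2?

Upper neighbor tone.

The harmony at that moment is A# half-diminished seventh chord (A#, C#, E, G#); A is not a chord tone.
It is approached by step up from G# and left by step down to G#.
Step away and step back to the same note — a neighbor tone (upper neighbor).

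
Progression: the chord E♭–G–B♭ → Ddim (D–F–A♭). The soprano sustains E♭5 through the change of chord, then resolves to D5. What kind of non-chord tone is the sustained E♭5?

E♭5 is a suspension.

The harmony at that moment is D diminished triad (D, F, A♭); E♭5 is not a chord tone.
It is held over (the same pitch as the preceding E♭5) and left by step down to D5.
Held over from the previous chord and resolving down by step — a suspension.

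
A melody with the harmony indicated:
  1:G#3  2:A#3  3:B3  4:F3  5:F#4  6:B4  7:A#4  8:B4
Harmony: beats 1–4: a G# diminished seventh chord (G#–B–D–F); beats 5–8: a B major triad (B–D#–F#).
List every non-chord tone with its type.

A#3 (beat 2) — passing tone; A#4 (beat 7) — neighbor tone.

The harmony at that moment is G# diminished seventh chord (G#, B, D, F); A#3 is not a chord tone.
It is approached by step up from G#3 and left by step up to B3.
Step in, step out in the same direction — a passing tone.
The harmony at that moment is B major triad (B, D#, F#); A#4 is not a chord tone.
It is approached by step down from B4 and left by step up to B4.
Step away and step back to the same note — a neighbor tone (lower neighbor).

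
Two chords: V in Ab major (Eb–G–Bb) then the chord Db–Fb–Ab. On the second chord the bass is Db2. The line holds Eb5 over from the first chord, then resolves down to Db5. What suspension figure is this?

At the second chord the bass is Db2. The suspended Eb5 lies a ninth above the bass; after resolving down by step to Db5, the interval above the bass becomes an octave.
Suspension figures are named by those two intervals: 9–8.

9–8 suspension.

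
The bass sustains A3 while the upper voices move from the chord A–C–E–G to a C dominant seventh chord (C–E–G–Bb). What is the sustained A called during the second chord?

The harmony at that moment is C dominant seventh chord (C, E, G, Bb); A3 is not a chord tone.
It is held over (the same pitch as the preceding A3) and then sustained as the same pitch into the next harmony.
Sustained through a change of harmony — a pedal tone.

Pedal tone (pedal point).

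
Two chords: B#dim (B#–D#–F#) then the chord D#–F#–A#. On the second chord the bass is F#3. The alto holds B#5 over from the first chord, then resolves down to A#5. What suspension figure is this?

4–3 suspension.

At the second chord the bass is F#3. The suspended B#5 lies a fourth above the bass; after resolving down by step to A#5, the interval above the bass becomes a third.
Suspension figures are named by those two intervals: 4–3.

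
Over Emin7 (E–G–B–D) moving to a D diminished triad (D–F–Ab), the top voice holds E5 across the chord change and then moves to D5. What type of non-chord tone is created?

E5 is a suspension.

The harmony at that moment is D diminished triad (D, F, Ab); E5 is not a chord tone.
It is held over (the same pitch as the preceding E5) and left by step down to D5.
Held over from the previous chord and resolving down by step — a suspension.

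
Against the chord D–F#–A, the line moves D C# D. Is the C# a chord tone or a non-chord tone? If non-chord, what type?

Non-chord tone — a neighbor tone.

The harmony at that moment is D major triad (D, F#, A); C# is not a chord tone.
It is approached by step down from D and left by step up to D.
Step away and step back to the same note — a neighbor tone (lower neighbor).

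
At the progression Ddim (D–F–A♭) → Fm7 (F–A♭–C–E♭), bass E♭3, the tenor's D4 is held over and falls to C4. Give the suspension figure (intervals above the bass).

7–6 suspension.

At the second chord the bass is E♭3. The suspended D4 lies a seventh above the bass; after resolving down by step to C4, the interval above the bass becomes a sixth.
Suspension figures are named by those two intervals: 7–6.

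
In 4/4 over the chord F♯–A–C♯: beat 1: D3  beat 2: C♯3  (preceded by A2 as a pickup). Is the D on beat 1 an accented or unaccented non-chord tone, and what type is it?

The harmony at that moment is F♯ minor triad (F♯, A, C♯); D3 is not a chord tone.
It is approached by leap up from A2 and left by step down to C♯3.
Leap in, step out — an appoggiatura.
It falls on the downbeat, so it is accented.

Accented appoggiatura.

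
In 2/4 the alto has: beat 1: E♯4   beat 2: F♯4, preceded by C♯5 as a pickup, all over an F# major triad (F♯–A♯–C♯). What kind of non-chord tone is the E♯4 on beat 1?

Appoggiatura.

The harmony at that moment is F♯ major triad (F♯, A♯, C♯); E♯4 is not a chord tone.
It is approached by leap down from C♯5 and left by step up to F♯4.
Leap in, step out, metrically accented — an appoggiatura.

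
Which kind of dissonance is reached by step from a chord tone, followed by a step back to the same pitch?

Neighbor tone.

Approach: by step. Departure: by step in the opposite direction, back to the starting pitch.
Stepwise on both sides but reversing to return to the same chord tone — a neighbor tone. (Had it continued onward in the same direction it would be a passing tone instead.)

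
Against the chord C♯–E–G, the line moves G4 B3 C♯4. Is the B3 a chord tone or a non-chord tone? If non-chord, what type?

The harmony at that moment is C♯ diminished triad (C♯, E, G); B3 is not a chord tone.
It is approached by leap down from G4 and left by step up to C♯4.
Leap in, step out — an appoggiatura.

Non-chord tone — an appoggiatura.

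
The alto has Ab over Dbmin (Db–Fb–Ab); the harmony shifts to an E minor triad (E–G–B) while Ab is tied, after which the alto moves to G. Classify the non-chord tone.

Ab is a suspension.

The harmony at that moment is E minor triad (E, G, B); Ab is not a chord tone.
It is held over (the same pitch as the preceding Ab) and left by step down to G.
Held over from the previous chord and resolving down by step — a suspension.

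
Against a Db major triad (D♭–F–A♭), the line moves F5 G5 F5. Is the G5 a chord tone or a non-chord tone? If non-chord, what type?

Non-chord tone — a neighbor tone.

The harmony at that moment is D♭ major triad (D♭, F, A♭); G5 is not a chord tone.
It is approached by step up from F5 and left by step down to F5.
Step away and step back to the same note — a neighbor tone (upper neighbor).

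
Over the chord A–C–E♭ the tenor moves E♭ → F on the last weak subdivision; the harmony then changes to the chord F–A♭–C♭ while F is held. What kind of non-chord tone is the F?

The harmony at that moment is A diminished triad (A, C, E♭); F is not a chord tone.
It is approached by step up from E♭ and then sustained as the same pitch into the next harmony.
Arriving early and becoming a chord tone when the harmony changes — an anticipation.

F is an anticipation.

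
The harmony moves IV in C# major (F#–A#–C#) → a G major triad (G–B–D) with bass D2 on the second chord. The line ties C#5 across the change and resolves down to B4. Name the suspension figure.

7–6 suspension.

At the second chord the bass is D2. The suspended C#5 lies a seventh above the bass; after resolving down by step to B4, the interval above the bass becomes a sixth.
Suspension figures are named by those two intervals: 7–6.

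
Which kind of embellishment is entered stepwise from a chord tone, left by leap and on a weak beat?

Approach: by step. Departure: by leap. Metric position: weak.
Step in, leap out, from a weak position — an escape tone (échappée). (It is the mirror image of the appoggiatura, which leaps in and steps out on a strong beat.)

Escape tone.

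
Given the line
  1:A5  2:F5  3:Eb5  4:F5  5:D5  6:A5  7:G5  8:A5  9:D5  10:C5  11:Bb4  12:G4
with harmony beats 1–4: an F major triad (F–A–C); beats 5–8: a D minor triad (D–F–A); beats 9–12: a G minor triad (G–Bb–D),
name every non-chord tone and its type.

The harmony at that moment is F major triad (F, A, C); Eb5 is not a chord tone.
It is approached by step down from F5 and left by step up to F5.
Step away and step back to the same note — a neighbor tone (lower neighbor).
The harmony at that moment is D minor triad (D, F, A); G5 is not a chord tone.
It is approached by step down from A5 and left by step up to A5.
Step away and step back to the same note — a neighbor tone (lower neighbor).
The harmony at that moment is G minor triad (G, Bb, D); C5 is not a chord tone.
It is approached by step down from D5 and left by step down to Bb4.
Step in, step out in the same direction — a passing tone.

Eb5 (beat 3) — neighbor tone; G5 (beat 7) — neighbor tone; C5 (beat 10) — passing tone.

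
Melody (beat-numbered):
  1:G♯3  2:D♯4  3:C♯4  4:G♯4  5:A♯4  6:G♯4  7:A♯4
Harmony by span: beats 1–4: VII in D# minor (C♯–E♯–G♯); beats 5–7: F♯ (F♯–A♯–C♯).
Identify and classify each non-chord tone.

The harmony at that moment is C♯ major triad (C♯, E♯, G♯); D♯4 is not a chord tone.
It is approached by leap up from G♯3 and left by step down to C♯4.
Leap in, step out — an appoggiatura.
The harmony at that moment is F♯ major triad (F♯, A♯, C♯); G♯4 is not a chord tone.
It is approached by step down from A♯4 and left by step up to A♯4.
Step away and step back to the same note — a neighbor tone (lower neighbor).

D♯4 (beat 2) — appoggiatura; G♯4 (beat 6) — neighbor tone.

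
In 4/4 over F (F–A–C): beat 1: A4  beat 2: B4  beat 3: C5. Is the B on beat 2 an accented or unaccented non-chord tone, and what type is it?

Unaccented passing tone.

The harmony at that moment is F major triad (F, A, C); B4 is not a chord tone.
It is approached by step up from A4 and left by step up to C5.
Step in, step out in the same direction — a passing tone.
It falls on a weak beat, so it is unaccented.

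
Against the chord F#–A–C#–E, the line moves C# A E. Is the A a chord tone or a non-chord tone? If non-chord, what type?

F# minor seventh chord contains F#, A, C#, E; A is the third, so it is a chord tone.

Chord tone (the third of F# minor seventh chord).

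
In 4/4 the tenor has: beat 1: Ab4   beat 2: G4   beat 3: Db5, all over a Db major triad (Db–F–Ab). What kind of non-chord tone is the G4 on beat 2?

The harmony at that moment is Db major triad (Db, F, Ab); G4 is not a chord tone.
It is approached by step down from Ab4 and left by leap up to Db5.
Step in, leap out, on a weak beat — an escape tone.

Escape tone.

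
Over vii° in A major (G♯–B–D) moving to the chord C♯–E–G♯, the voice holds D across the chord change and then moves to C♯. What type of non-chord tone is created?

The harmony at that moment is C♯ minor triad (C♯, E, G♯); D is not a chord tone.
It is held over (the same pitch as the preceding D) and left by step down to C♯.
Held over from the previous chord and resolving down by step — a suspension.

D is a suspension.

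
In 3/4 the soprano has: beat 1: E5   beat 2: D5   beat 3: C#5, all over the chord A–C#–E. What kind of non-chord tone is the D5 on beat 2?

The harmony at that moment is A major triad (A, C#, E); D5 is not a chord tone.
It is approached by step down from E5 and left by step down to C#5.
Step in, step out in the same direction — a passing tone.

Passing tone.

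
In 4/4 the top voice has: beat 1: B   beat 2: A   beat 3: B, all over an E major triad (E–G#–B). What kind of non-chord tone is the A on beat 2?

Lower neighbor tone.

The harmony at that moment is E major triad (E, G#, B); A is not a chord tone.
It is approached by step down from B and left by step up to B.
Step away and step back to the same note — a neighbor tone (lower neighbor).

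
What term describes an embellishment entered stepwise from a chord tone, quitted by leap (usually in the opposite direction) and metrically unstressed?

Escape tone.

Approach: by step. Departure: by leap. Metric position: weak.
Step in, leap out, from a weak position — an escape tone (échappée). (It is the mirror image of the appoggiatura, which leaps in and steps out on a strong beat.)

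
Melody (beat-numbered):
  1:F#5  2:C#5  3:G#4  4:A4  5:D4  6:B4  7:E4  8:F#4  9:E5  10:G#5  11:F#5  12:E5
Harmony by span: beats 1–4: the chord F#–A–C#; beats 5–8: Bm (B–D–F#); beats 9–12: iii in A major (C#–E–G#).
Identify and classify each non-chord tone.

The harmony at that moment is F# minor triad (F#, A, C#); G#4 is not a chord tone.
It is approached by leap down from C#5 and left by step up to A4.
Leap in, step out — an appoggiatura.
The harmony at that moment is B minor triad (B, D, F#); E4 is not a chord tone.
It is approached by leap down from B4 and left by step up to F#4.
Leap in, step out — an appoggiatura.
The harmony at that moment is C# minor triad (C#, E, G#); F#5 is not a chord tone.
It is approached by step down from G#5 and left by step down to E5.
Step in, step out in the same direction — a passing tone.

G#4 (beat 3) — appoggiatura; E4 (beat 7) — appoggiatura; F#5 (beat 11) — passing tone.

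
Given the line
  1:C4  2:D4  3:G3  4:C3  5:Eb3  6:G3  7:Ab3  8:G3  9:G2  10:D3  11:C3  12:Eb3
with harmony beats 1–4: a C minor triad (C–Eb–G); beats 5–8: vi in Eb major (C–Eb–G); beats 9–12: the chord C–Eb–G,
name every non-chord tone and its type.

The harmony at that moment is C minor triad (C, Eb, G); D4 is not a chord tone.
It is approached by step up from C4 and left by leap down to G3.
Step in, leap out — an escape tone.
The harmony at that moment is C minor triad (C, Eb, G); Ab3 is not a chord tone.
It is approached by step up from G3 and left by step down to G3.
Step away and step back to the same note — a neighbor tone (upper neighbor).
The harmony at that moment is C minor triad (C, Eb, G); D3 is not a chord tone.
It is approached by leap up from G2 and left by step down to C3.
Leap in, step out — an appoggiatura.

D4 (beat 2) — escape tone; Ab3 (beat 7) — neighbor tone; D3 (beat 10) — appoggiatura.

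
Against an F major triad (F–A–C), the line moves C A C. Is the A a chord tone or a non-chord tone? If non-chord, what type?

Chord tone (the third of F major triad).

F major triad contains F, A, C; A is the third, so it is a chord tone.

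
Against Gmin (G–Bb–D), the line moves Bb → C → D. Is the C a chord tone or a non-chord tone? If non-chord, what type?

The harmony at that moment is G minor triad (G, Bb, D); C is not a chord tone.
It is approached by step up from Bb and left by step up to D.
Step in, step out in the same direction — a passing tone.

Non-chord tone — a passing tone.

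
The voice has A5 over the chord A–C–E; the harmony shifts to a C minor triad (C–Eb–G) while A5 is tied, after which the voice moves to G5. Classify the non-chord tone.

A5 is a suspension.

The harmony at that moment is C minor triad (C, Eb, G); A5 is not a chord tone.
It is held over (the same pitch as the preceding A5) and left by step down to G5.
Held over from the previous chord and resolving down by step — a suspension.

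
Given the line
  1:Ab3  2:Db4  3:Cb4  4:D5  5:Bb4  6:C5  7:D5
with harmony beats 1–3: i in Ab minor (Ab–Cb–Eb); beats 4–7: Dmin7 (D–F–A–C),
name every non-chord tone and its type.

The harmony at that moment is Ab minor triad (Ab, Cb, Eb); Db4 is not a chord tone.
It is approached by leap up from Ab3 and left by step down to Cb4.
Leap in, step out — an appoggiatura.
The harmony at that moment is D minor seventh chord (D, F, A, C); Bb4 is not a chord tone.
It is approached by leap down from D5 and left by step up to C5.
Leap in, step out — an appoggiatura.

Db4 (beat 2) — appoggiatura; Bb4 (beat 5) — appoggiatura.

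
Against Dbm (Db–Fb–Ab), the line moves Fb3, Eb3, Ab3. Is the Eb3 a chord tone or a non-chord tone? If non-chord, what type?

Non-chord tone — an escape tone.

The harmony at that moment is Db minor triad (Db, Fb, Ab); Eb3 is not a chord tone.
It is approached by step down from Fb3 and left by leap up to Ab3.
Step in, leap out — an escape tone.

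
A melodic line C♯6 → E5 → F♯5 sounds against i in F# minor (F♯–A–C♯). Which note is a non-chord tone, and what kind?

E5 is an appoggiatura.

The harmony at that moment is F♯ minor triad (F♯, A, C♯); E5 is not a chord tone.
It is approached by leap down from C♯6 and left by step up to F♯5.
Leap in, step out — an appoggiatura.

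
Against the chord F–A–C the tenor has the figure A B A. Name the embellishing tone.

The harmony at that moment is F major triad (F, A, C); B is not a chord tone.
It is approached by step up from A and left by step down to A.
Step away and step back to the same note — a neighbor tone (upper neighbor).

B is a neighbor tone.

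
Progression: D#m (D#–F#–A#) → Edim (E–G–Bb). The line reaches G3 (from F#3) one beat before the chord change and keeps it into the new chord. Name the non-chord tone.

The harmony at that moment is D# minor triad (D#, F#, A#); G3 is not a chord tone.
It is approached by step up from F#3 and then sustained as the same pitch into the next harmony.
Arriving early and becoming a chord tone when the harmony changes — an anticipation.

G3 is an anticipation.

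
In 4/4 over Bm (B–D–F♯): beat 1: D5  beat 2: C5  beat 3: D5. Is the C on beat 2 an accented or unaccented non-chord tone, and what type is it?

Unaccented neighbor tone.

The harmony at that moment is B minor triad (B, D, F♯); C5 is not a chord tone.
It is approached by step down from D5 and left by step up to D5.
Step away and step back to the same note — a neighbor tone (lower neighbor).
It falls on a weak beat, so it is unaccented.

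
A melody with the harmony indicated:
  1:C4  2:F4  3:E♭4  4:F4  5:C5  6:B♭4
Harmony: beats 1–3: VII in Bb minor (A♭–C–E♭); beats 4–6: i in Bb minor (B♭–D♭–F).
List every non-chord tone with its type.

F4 (beat 2) — appoggiatura; C5 (beat 5) — appoggiatura.

The harmony at that moment is A♭ major triad (A♭, C, E♭); F4 is not a chord tone.
It is approached by leap up from C4 and left by step down to E♭4.
Leap in, step out — an appoggiatura.
The harmony at that moment is B♭ minor triad (B♭, D♭, F); C5 is not a chord tone.
It is approached by leap up from F4 and left by step down to B♭4.
Leap in, step out — an appoggiatura.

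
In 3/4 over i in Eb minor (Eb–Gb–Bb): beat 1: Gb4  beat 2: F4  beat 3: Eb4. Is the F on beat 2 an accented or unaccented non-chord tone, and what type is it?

Unaccented passing tone.

The harmony at that moment is Eb minor triad (Eb, Gb, Bb); F4 is not a chord tone.
It is approached by step down from Gb4 and left by step down to Eb4.
Step in, step out in the same direction — a passing tone.
It falls on a weak beat, so it is unaccented.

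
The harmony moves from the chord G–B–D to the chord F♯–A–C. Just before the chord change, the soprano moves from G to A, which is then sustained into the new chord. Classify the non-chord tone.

The harmony at that moment is G major triad (G, B, D); A is not a chord tone.
It is approached by step up from G and then sustained as the same pitch into the next harmony.
Arriving early and becoming a chord tone when the harmony changes — an anticipation.

A is an anticipation.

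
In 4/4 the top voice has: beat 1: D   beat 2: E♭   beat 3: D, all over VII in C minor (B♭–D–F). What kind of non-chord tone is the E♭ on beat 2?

Upper neighbor tone.

The harmony at that moment is B♭ major triad (B♭, D, F); E♭ is not a chord tone.
It is approached by step up from D and left by step down to D.
Step away and step back to the same note — a neighbor tone (upper neighbor).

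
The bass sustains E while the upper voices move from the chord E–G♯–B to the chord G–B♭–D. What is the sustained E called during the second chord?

The harmony at that moment is G minor triad (G, B♭, D); E is not a chord tone.
It is held over (the same pitch as the preceding E) and then sustained as the same pitch into the next harmony.
Sustained through a change of harmony — a pedal tone.

Pedal tone (pedal point).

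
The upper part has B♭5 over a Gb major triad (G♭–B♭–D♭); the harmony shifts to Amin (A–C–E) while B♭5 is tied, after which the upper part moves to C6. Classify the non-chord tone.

B♭5 is a retardation.

The harmony at that moment is A minor triad (A, C, E); B♭5 is not a chord tone.
It is held over (the same pitch as the preceding B♭5) and left by step up to C6.
Held over from the previous chord and resolving up by step — a retardation.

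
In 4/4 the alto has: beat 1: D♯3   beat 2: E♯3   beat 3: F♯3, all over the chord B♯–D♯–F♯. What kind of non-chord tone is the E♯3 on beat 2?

The harmony at that moment is B♯ diminished triad (B♯, D♯, F♯); E♯3 is not a chord tone.
It is approached by step up from D♯3 and left by step up to F♯3.
Step in, step out in the same direction — a passing tone.

Passing tone.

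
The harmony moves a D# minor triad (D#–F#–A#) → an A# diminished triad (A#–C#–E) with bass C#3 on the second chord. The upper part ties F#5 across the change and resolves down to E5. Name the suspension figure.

At the second chord the bass is C#3. The suspended F#5 lies a fourth above the bass; after resolving down by step to E5, the interval above the bass becomes a third.
Suspension figures are named by those two intervals: 4–3.

4–3 suspension.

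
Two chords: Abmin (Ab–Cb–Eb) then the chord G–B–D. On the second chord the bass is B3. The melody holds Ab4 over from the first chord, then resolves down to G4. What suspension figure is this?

At the second chord the bass is B3. The suspended Ab4 lies a seventh above the bass; after resolving down by step to G4, the interval above the bass becomes a sixth.
Suspension figures are named by those two intervals: 7–6.

7–6 suspension.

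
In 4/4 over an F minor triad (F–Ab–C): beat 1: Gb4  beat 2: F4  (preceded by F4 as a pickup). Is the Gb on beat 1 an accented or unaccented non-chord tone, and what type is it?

Accented neighbor tone.

The harmony at that moment is F minor triad (F, Ab, C); Gb4 is not a chord tone.
It is approached by step up from F4 and left by step down to F4.
Step away and step back to the same note — a neighbor tone (upper neighbor).
It falls on the downbeat, so it is accented.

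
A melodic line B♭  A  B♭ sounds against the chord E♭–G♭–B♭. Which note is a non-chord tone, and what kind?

A is a neighbor tone.

The harmony at that moment is E♭ minor triad (E♭, G♭, B♭); A is not a chord tone.
It is approached by step down from B♭ and left by step up to B♭.
Step away and step back to the same note — a neighbor tone (lower neighbor).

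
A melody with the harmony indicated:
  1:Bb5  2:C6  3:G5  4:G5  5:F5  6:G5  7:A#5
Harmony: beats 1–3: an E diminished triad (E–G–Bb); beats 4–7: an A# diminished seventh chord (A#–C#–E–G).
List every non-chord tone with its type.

C6 (beat 2) — escape tone; F5 (beat 5) — neighbor tone.

The harmony at that moment is E diminished triad (E, G, Bb); C6 is not a chord tone.
It is approached by step up from Bb5 and left by leap down to G5.
Step in, leap out — an escape tone.
The harmony at that moment is A# diminished seventh chord (A#, C#, E, G); F5 is not a chord tone.
It is approached by step down from G5 and left by step up to G5.
Step away and step back to the same note — a neighbor tone (lower neighbor).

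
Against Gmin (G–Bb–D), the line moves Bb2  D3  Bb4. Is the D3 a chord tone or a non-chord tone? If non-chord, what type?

G minor triad contains G, Bb, D; D is the fifth, so it is a chord tone.

Chord tone (the fifth of G minor triad).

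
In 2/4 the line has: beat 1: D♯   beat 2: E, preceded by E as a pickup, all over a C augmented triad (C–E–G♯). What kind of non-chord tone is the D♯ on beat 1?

The harmony at that moment is C augmented triad (C, E, G♯); D♯ is not a chord tone.
It is approached by step down from E and left by step up to E.
Step away and step back to the same note — a neighbor tone (lower neighbor).

Lower neighbor tone.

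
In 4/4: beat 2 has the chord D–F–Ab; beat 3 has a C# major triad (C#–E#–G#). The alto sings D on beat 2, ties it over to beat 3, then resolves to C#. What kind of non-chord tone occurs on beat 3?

Suspension.

The harmony at that moment is C# major triad (C#, E#, G#); D is not a chord tone.
It is held over (the same pitch as the preceding D) and left by step down to C#.
Held over from the previous chord and resolving down by step — a suspension.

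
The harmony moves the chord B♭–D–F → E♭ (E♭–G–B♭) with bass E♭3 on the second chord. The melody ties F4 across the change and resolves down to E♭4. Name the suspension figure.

9–8 suspension.

At the second chord the bass is E♭3. The suspended F4 lies a ninth above the bass; after resolving down by step to E♭4, the interval above the bass becomes an octave.
Suspension figures are named by those two intervals: 9–8.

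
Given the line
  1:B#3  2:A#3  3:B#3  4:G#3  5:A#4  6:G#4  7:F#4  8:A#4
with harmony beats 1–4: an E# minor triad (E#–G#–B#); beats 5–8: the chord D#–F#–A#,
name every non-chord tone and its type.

A#3 (beat 2) — neighbor tone; G#4 (beat 6) — passing tone.

The harmony at that moment is E# minor triad (E#, G#, B#); A#3 is not a chord tone.
It is approached by step down from B#3 and left by step up to B#3.
Step away and step back to the same note — a neighbor tone (lower neighbor).
The harmony at that moment is D# minor triad (D#, F#, A#); G#4 is not a chord tone.
It is approached by step down from A#4 and left by step down to F#4.
Step in, step out in the same direction — a passing tone.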